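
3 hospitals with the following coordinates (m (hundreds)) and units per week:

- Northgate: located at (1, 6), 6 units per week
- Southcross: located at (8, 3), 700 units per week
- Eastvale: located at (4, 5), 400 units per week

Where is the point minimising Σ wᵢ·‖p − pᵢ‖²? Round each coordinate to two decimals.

(6.52, 3.74)

The minimiser of Σwᵢ‖p−pᵢ‖² is the weighted centroid p* = (Σwᵢpᵢ)/(Σwᵢ).
Σwᵢ = 1106.
Σwᵢxᵢ = 6·1 + 700·8 + 400·4 = 7206.
Σwᵢyᵢ = 6·6 + 700·3 + 400·5 = 4136.
x* = 7206/1106 = 6.52, y* = 4136/1106 = 3.74.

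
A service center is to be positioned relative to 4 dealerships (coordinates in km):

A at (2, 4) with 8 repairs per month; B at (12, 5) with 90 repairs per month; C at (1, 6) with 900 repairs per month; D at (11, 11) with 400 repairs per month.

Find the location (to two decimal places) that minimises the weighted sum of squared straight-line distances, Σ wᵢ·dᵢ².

The minimiser of Σwᵢ‖p−pᵢ‖² is the weighted centroid p* = (Σwᵢpᵢ)/(Σwᵢ).
Σwᵢ = 1398.
Σwᵢxᵢ = 8·2 + 90·12 + 900·1 + 400·11 = 6396.
Σwᵢyᵢ = 8·4 + 90·5 + 900·6 + 400·11 = 10282.
x* = 6396/1398 = 4.58, y* = 10282/1398 = 7.35.

(4.58, 7.35)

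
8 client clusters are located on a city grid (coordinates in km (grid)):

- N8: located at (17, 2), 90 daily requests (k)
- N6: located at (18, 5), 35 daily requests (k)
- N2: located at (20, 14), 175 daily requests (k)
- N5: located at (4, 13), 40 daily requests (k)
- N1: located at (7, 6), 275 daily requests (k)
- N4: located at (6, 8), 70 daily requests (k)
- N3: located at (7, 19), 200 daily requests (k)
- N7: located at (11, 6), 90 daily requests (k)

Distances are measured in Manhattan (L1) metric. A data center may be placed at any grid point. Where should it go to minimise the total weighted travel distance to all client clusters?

Manhattan distance separates: Σwᵢ(|x−xᵢ|+|y−yᵢ|) = Σwᵢ|x−xᵢ| + Σwᵢ|y−yᵢ|, so x and y are optimised independently as 1-D weighted medians.
Total weight W = 975; half = 487.5.
x-coordinate, sorted with cumulative weight:
  x=4 (N5, w=40) cum 40
  x=6 (N4, w=70) cum 110
  x=7 (N1, w=275) cum 385
  x=7 (N3, w=200) cum 585  ← median
  x=11 (N7, w=90) cum 675
  x=17 (N8, w=90) cum 765
  x=18 (N6, w=35) cum 800
  x=20 (N2, w=175) cum 975
⇒ x* = 7
y-coordinate, sorted with cumulative weight:
  y=2 (N8, w=90) cum 90
  y=5 (N6, w=35) cum 125
  y=6 (N1, w=275) cum 400
  y=6 (N7, w=90) cum 490  ← median
  y=8 (N4, w=70) cum 560
  y=13 (N5, w=40) cum 600
  y=14 (N2, w=175) cum 775
  y=19 (N3, w=200) cum 975
⇒ y* = 6

(7, 6)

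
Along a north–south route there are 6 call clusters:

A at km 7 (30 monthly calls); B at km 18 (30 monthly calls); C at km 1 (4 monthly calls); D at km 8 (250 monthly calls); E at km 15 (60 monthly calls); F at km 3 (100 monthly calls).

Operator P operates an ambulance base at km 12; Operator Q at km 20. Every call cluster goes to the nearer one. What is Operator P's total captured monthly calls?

The indifferent point is the midpoint (12+20)/2 = 16; call clusters left of it (closer to Operator P at 12) go to Operator P, those right go to Operator Q.
  C at 1 (w=4) → Operator P
  F at 3 (w=100) → Operator P
  A at 7 (w=30) → Operator P
  D at 8 (w=250) → Operator P
  E at 15 (w=60) → Operator P
  B at 18 (w=30) → Operator Q
Operator P captures 444; Operator Q captures 30.

444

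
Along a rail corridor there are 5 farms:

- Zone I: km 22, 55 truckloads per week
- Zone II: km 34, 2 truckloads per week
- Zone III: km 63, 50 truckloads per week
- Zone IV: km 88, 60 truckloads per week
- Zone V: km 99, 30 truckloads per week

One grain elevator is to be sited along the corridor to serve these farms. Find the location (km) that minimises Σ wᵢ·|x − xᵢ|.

For a sum of weighted absolute distances on a line, the optimum is the weighted median (not the mean). Total weight W = 197; half-weight = 98.5.
Sort by position and accumulate weight:
  km 22 (Zone I, w=55) → cum 55
  km 34 (Zone II, w=2) → cum 57
  km 63 (Zone III, w=50) → cum 107  ≥ 98.5 → median here
  km 88 (Zone IV, w=60) → cum 167
  km 99 (Zone V, w=30) → cum 197
Optimal location: km 63.

x = 63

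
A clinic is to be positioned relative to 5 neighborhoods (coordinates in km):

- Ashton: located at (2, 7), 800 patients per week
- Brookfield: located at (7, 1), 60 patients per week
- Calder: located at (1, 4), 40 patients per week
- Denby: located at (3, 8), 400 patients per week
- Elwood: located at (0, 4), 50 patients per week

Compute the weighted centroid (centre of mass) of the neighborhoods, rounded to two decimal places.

The minimiser of Σwᵢ‖p−pᵢ‖² is the weighted centroid p* = (Σwᵢpᵢ)/(Σwᵢ).
Σwᵢ = 1350.
Σwᵢxᵢ = 800·2 + 60·7 + 40·1 + 400·3 + 50·0 = 3260.
Σwᵢyᵢ = 800·7 + 60·1 + 40·4 + 400·8 + 50·4 = 9220.
x* = 3260/1350 = 2.41, y* = 9220/1350 = 6.83.

(2.41, 6.83)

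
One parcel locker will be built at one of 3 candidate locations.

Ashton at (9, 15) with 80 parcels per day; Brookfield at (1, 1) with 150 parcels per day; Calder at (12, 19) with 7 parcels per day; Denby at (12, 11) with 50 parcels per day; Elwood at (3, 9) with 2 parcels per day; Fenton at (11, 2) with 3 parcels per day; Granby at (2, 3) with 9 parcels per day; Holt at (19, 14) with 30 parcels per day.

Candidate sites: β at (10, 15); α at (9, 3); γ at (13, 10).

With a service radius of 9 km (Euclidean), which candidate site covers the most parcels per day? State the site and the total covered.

Coverage radius r = 9 km; a point is covered iff (Δx)²+(Δy)² ≤ 9² = 81.
  β (10, 15): covers {Ashton, Calder, Denby} → 137
  α (9, 3): covers {Brookfield, Denby, Elwood, Fenton, Granby} → 214
  γ (13, 10): covers {Ashton, Denby, Fenton, Holt} → 163
Maximum coverage at α: 214 parcels per day.

α, covering 214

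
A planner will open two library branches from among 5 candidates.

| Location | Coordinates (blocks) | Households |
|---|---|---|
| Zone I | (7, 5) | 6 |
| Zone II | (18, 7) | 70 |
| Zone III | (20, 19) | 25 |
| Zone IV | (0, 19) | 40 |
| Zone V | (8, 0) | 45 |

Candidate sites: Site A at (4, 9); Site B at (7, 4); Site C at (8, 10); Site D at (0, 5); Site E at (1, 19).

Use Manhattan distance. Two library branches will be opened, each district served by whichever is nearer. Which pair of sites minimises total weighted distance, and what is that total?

{Site B, Site E}, total 1726

Evaluate every pair (each demand assigned to the nearer of the two):
  {Site B, Site E}: total = 1726
  {Site C, Site E}: total = 1911
  {Site A, Site E}: total = 2262
  {Site B, Site C}: total = 2346
  {Site A, Site B}: total = 2421
  {Site B, Site D}: total = 2471
  {Site A, Site C}: total = 2481
  {Site C, Site D}: total = 2481
  {Site D, Site E}: total = 2542
  {Site A, Site D}: total = 2957
Best pair: {Site B, Site E} with total 1726.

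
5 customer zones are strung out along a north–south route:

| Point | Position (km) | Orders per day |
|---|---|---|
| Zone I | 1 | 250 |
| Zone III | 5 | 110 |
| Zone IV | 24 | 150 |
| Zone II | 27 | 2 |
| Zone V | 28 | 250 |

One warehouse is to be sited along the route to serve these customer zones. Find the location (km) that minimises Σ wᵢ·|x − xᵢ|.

x = 24

For a sum of weighted absolute distances on a line, the optimum is the weighted median (not the mean). Total weight W = 762; half-weight = 381.
Sort by position and accumulate weight:
  km 1 (Zone I, w=250) → cum 250
  km 5 (Zone III, w=110) → cum 360
  km 24 (Zone IV, w=150) → cum 510  ≥ 381 → median here
  km 27 (Zone II, w=2) → cum 512
  km 28 (Zone V, w=250) → cum 762
Optimal location: km 24.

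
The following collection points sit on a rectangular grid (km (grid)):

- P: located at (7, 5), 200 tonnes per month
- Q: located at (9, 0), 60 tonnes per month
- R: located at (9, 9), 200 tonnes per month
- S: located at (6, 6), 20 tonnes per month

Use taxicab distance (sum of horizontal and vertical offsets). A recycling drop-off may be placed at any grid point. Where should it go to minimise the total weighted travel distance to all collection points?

(9, 5)

Manhattan distance separates: Σwᵢ(|x−xᵢ|+|y−yᵢ|) = Σwᵢ|x−xᵢ| + Σwᵢ|y−yᵢ|, so x and y are optimised independently as 1-D weighted medians.
Total weight W = 480; half = 240.
x-coordinate, sorted with cumulative weight:
  x=6 (S, w=20) cum 20
  x=7 (P, w=200) cum 220
  x=9 (Q, w=60) cum 280  ← median
  x=9 (R, w=200) cum 480
⇒ x* = 9
y-coordinate, sorted with cumulative weight:
  y=0 (Q, w=60) cum 60
  y=5 (P, w=200) cum 260  ← median
  y=6 (S, w=20) cum 280
  y=9 (R, w=200) cum 480
⇒ y* = 5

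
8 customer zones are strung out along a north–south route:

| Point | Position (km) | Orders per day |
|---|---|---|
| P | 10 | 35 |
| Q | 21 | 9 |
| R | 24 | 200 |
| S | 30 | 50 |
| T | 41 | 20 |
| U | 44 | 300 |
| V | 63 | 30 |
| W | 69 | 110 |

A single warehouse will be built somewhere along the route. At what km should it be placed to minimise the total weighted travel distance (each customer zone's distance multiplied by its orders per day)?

x = 44

For a sum of weighted absolute distances on a line, the optimum is the weighted median (not the mean). Total weight W = 754; half-weight = 377.
Sort by position and accumulate weight:
  km 10 (P, w=35) → cum 35
  km 21 (Q, w=9) → cum 44
  km 24 (R, w=200) → cum 244
  km 30 (S, w=50) → cum 294
  km 41 (T, w=20) → cum 314
  km 44 (U, w=300) → cum 614  ≥ 377 → median here
  km 63 (V, w=30) → cum 644
  km 69 (W, w=110) → cum 754
Optimal location: km 44.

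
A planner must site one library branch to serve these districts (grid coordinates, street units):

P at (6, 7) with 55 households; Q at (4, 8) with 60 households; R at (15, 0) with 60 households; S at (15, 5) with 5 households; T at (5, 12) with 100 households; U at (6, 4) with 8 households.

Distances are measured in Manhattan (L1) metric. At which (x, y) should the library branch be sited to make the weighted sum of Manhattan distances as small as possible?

Manhattan distance separates: Σwᵢ(|x−xᵢ|+|y−yᵢ|) = Σwᵢ|x−xᵢ| + Σwᵢ|y−yᵢ|, so x and y are optimised independently as 1-D weighted medians.
Total weight W = 288; half = 144.
x-coordinate, sorted with cumulative weight:
  x=4 (Q, w=60) cum 60
  x=5 (T, w=100) cum 160  ← median
  x=6 (P, w=55) cum 215
  x=6 (U, w=8) cum 223
  x=15 (R, w=60) cum 283
  x=15 (S, w=5) cum 288
⇒ x* = 5
y-coordinate, sorted with cumulative weight:
  y=0 (R, w=60) cum 60
  y=4 (U, w=8) cum 68
  y=5 (S, w=5) cum 73
  y=7 (P, w=55) cum 128
  y=8 (Q, w=60) cum 188  ← median
  y=12 (T, w=100) cum 288
⇒ y* = 8

(5, 8)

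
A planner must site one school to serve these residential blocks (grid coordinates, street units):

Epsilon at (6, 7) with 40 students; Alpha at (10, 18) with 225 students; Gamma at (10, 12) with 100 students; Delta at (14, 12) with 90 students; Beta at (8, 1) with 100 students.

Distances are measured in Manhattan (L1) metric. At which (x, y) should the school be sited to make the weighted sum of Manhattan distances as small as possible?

Manhattan distance separates: Σwᵢ(|x−xᵢ|+|y−yᵢ|) = Σwᵢ|x−xᵢ| + Σwᵢ|y−yᵢ|, so x and y are optimised independently as 1-D weighted medians.
Total weight W = 555; half = 277.5.
x-coordinate, sorted with cumulative weight:
  x=6 (Epsilon, w=40) cum 40
  x=8 (Beta, w=100) cum 140
  x=10 (Alpha, w=225) cum 365  ← median
  x=10 (Gamma, w=100) cum 465
  x=14 (Delta, w=90) cum 555
⇒ x* = 10
y-coordinate, sorted with cumulative weight:
  y=1 (Beta, w=100) cum 100
  y=7 (Epsilon, w=40) cum 140
  y=12 (Gamma, w=100) cum 240
  y=12 (Delta, w=90) cum 330  ← median
  y=18 (Alpha, w=225) cum 555
⇒ y* = 12

(10, 12)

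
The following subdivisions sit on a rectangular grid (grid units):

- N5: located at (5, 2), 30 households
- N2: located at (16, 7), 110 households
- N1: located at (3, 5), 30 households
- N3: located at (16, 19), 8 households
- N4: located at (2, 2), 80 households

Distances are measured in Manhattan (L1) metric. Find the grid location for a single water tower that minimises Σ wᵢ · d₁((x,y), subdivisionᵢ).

(5, 5)

Manhattan distance separates: Σwᵢ(|x−xᵢ|+|y−yᵢ|) = Σwᵢ|x−xᵢ| + Σwᵢ|y−yᵢ|, so x and y are optimised independently as 1-D weighted medians.
Total weight W = 258; half = 129.
x-coordinate, sorted with cumulative weight:
  x=2 (N4, w=80) cum 80
  x=3 (N1, w=30) cum 110
  x=5 (N5, w=30) cum 140  ← median
  x=16 (N2, w=110) cum 250
  x=16 (N3, w=8) cum 258
⇒ x* = 5
y-coordinate, sorted with cumulative weight:
  y=2 (N5, w=30) cum 30
  y=2 (N4, w=80) cum 110
  y=5 (N1, w=30) cum 140  ← median
  y=7 (N2, w=110) cum 250
  y=19 (N3, w=8) cum 258
⇒ y* = 5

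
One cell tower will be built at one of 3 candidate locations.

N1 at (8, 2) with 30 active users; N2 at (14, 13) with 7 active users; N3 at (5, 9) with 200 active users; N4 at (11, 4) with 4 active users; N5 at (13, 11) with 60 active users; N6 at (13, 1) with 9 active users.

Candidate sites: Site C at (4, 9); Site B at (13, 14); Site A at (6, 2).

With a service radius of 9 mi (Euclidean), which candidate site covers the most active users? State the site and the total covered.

Coverage radius r = 9 mi; a point is covered iff (Δx)²+(Δy)² ≤ 9² = 81.
  Site C (4, 9): covers {N1, N3, N4} → 234
  Site B (13, 14): covers {N2, N5} → 67
  Site A (6, 2): covers {N1, N3, N4, N6} → 243
Maximum coverage at Site A: 243 active users.

Site A, covering 243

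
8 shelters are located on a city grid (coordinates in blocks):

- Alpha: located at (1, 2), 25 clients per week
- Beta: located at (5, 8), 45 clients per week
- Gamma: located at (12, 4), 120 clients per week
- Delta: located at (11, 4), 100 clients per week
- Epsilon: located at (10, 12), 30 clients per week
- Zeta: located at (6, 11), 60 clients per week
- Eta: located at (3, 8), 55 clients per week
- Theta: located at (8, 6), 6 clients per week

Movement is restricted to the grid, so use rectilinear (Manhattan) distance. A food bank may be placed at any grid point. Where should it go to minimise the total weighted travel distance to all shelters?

Manhattan distance separates: Σwᵢ(|x−xᵢ|+|y−yᵢ|) = Σwᵢ|x−xᵢ| + Σwᵢ|y−yᵢ|, so x and y are optimised independently as 1-D weighted medians.
Total weight W = 441; half = 220.5.
x-coordinate, sorted with cumulative weight:
  x=1 (Alpha, w=25) cum 25
  x=3 (Eta, w=55) cum 80
  x=5 (Beta, w=45) cum 125
  x=6 (Zeta, w=60) cum 185
  x=8 (Theta, w=6) cum 191
  x=10 (Epsilon, w=30) cum 221  ← median
  x=11 (Delta, w=100) cum 321
  x=12 (Gamma, w=120) cum 441
⇒ x* = 10
y-coordinate, sorted with cumulative weight:
  y=2 (Alpha, w=25) cum 25
  y=4 (Gamma, w=120) cum 145
  y=4 (Delta, w=100) cum 245  ← median
  y=6 (Theta, w=6) cum 251
  y=8 (Beta, w=45) cum 296
  y=8 (Eta, w=55) cum 351
  y=11 (Zeta, w=60) cum 411
  y=12 (Epsilon, w=30) cum 441
⇒ y* = 4

(10, 4)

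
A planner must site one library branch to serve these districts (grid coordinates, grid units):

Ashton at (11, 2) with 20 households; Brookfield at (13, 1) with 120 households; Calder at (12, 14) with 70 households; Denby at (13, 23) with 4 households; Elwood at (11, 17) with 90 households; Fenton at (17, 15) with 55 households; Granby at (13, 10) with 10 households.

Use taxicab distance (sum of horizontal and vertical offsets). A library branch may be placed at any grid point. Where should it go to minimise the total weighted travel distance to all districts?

Manhattan distance separates: Σwᵢ(|x−xᵢ|+|y−yᵢ|) = Σwᵢ|x−xᵢ| + Σwᵢ|y−yᵢ|, so x and y are optimised independently as 1-D weighted medians.
Total weight W = 369; half = 184.5.
x-coordinate, sorted with cumulative weight:
  x=11 (Ashton, w=20) cum 20
  x=11 (Elwood, w=90) cum 110
  x=12 (Calder, w=70) cum 180
  x=13 (Brookfield, w=120) cum 300  ← median
  x=13 (Denby, w=4) cum 304
  x=13 (Granby, w=10) cum 314
  x=17 (Fenton, w=55) cum 369
⇒ x* = 13
y-coordinate, sorted with cumulative weight:
  y=1 (Brookfield, w=120) cum 120
  y=2 (Ashton, w=20) cum 140
  y=10 (Granby, w=10) cum 150
  y=14 (Calder, w=70) cum 220  ← median
  y=15 (Fenton, w=55) cum 275
  y=17 (Elwood, w=90) cum 365
  y=23 (Denby, w=4) cum 369
⇒ y* = 14

(13, 14)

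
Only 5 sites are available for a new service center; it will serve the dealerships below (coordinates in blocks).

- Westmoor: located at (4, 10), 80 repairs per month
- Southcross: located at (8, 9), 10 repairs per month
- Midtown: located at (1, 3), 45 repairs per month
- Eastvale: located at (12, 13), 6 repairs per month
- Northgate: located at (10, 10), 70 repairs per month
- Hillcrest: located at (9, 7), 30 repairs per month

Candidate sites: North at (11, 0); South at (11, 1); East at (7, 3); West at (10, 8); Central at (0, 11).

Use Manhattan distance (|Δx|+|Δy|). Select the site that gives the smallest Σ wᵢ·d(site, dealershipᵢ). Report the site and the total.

Total weighted distance at each candidate:
  North (11, 0): total = 3189
  South (11, 1): total = 2948
  East (7, 3): total = 2110
  West (10, 8): total = 1542
  Central (0, 11): total = 2149
Minimum is at West with total 1542 blocks.

West, total 1542 blocks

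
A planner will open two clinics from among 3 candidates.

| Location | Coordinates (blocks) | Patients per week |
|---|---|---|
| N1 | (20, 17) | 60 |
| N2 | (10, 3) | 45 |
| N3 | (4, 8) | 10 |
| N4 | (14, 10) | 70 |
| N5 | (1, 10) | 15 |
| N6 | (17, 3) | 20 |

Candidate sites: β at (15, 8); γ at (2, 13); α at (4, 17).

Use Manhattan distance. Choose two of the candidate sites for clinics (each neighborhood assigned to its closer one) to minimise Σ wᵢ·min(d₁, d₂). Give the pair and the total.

{β, γ}, total 1770

Evaluate every pair (each demand assigned to the nearer of the two):
  {β, γ}: total = 1770
  {β, α}: total = 1880
  {γ, α}: total = 3450
Best pair: {β, γ} with total 1770.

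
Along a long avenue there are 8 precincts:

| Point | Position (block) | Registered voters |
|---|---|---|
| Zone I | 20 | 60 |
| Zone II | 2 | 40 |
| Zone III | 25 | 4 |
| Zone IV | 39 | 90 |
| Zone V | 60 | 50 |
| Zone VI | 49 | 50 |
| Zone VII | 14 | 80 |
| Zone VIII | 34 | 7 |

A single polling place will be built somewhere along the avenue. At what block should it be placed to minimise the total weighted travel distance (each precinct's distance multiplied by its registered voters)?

For a sum of weighted absolute distances on a line, the optimum is the weighted median (not the mean). Total weight W = 381; half-weight = 190.5.
Sort by position and accumulate weight:
  block 2 (Zone II, w=40) → cum 40
  block 14 (Zone VII, w=80) → cum 120
  block 20 (Zone I, w=60) → cum 180
  block 25 (Zone III, w=4) → cum 184
  block 34 (Zone VIII, w=7) → cum 191  ≥ 190.5 → median here
  block 39 (Zone IV, w=90) → cum 281
  block 49 (Zone VI, w=50) → cum 331
  block 60 (Zone V, w=50) → cum 381
Optimal location: block 34.

x = 34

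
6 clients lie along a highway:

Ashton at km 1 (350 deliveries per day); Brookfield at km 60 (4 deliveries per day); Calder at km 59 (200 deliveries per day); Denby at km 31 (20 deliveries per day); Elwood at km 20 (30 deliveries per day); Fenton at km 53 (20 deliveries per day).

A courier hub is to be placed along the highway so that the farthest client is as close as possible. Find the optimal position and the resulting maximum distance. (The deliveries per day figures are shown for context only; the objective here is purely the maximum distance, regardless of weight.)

location 30.5, max distance 29.5

The 1-center on a line is the midpoint of the two extreme points: leftmost at 1, rightmost at 60.
Optimal location = (1 + 60)/2 = 30.5; maximum distance = (60 − 1)/2 = 29.5.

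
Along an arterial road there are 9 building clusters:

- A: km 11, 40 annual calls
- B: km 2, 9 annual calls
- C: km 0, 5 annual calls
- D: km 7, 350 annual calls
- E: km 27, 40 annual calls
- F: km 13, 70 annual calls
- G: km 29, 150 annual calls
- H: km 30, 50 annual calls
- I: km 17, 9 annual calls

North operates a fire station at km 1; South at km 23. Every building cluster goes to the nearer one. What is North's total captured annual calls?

The indifferent point is the midpoint (1+23)/2 = 12; building clusters left of it (closer to North at 1) go to North, those right go to South.
  C at 0 (w=5) → North
  B at 2 (w=9) → North
  D at 7 (w=350) → North
  A at 11 (w=40) → North
  F at 13 (w=70) → South
  I at 17 (w=9) → South
  E at 27 (w=40) → South
  G at 29 (w=150) → South
  H at 30 (w=50) → South
North captures 404; South captures 319.

404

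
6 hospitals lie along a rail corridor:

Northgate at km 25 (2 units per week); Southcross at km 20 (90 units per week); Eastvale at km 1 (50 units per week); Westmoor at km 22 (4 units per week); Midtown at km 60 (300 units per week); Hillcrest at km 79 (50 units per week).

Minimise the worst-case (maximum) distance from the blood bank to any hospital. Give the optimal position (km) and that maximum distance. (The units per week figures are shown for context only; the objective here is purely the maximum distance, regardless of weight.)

location 40, max distance 39

The 1-center on a line is the midpoint of the two extreme points: leftmost at 1, rightmost at 79.
Optimal location = (1 + 79)/2 = 40; maximum distance = (79 − 1)/2 = 39.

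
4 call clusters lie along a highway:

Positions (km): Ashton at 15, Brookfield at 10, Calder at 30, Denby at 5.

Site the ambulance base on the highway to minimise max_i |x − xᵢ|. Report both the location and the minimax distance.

The 1-center on a line is the midpoint of the two extreme points: leftmost at 5, rightmost at 30.
Optimal location = (5 + 30)/2 = 17.5; maximum distance = (30 − 5)/2 = 12.5.

location 17.5, max distance 12.5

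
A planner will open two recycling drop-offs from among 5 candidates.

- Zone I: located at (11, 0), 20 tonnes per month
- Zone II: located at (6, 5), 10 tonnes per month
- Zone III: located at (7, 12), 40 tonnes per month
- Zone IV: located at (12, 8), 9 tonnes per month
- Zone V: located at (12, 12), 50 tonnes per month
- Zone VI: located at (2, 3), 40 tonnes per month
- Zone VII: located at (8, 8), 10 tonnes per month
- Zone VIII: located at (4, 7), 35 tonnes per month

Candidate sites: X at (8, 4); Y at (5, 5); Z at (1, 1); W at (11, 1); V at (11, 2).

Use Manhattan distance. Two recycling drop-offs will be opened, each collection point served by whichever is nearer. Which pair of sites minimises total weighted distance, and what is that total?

{Y, V}, total 1388

Evaluate every pair (each demand assigned to the nearer of the two):
  {Y, V}: total = 1388
  {Y, W}: total = 1427
  {X, Y}: total = 1527
  {X, Z}: total = 1607
  {X, V}: total = 1608
  {X, W}: total = 1647
  {Y, Z}: total = 1665
  {Z, V}: total = 1818
  {Z, W}: total = 1917
  {W, V}: total = 2183
Best pair: {Y, V} with total 1388.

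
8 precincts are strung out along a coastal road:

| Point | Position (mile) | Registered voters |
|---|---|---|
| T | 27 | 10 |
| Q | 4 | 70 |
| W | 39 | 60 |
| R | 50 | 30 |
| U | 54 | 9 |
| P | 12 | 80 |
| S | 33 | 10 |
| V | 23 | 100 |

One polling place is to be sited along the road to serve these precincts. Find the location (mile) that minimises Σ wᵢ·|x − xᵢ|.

x = 23

For a sum of weighted absolute distances on a line, the optimum is the weighted median (not the mean). Total weight W = 369; half-weight = 184.5.
Sort by position and accumulate weight:
  mile 4 (Q, w=70) → cum 70
  mile 12 (P, w=80) → cum 150
  mile 23 (V, w=100) → cum 250  ≥ 184.5 → median here
  mile 27 (T, w=10) → cum 260
  mile 33 (S, w=10) → cum 270
  mile 39 (W, w=60) → cum 330
  mile 50 (R, w=30) → cum 360
  mile 54 (U, w=9) → cum 369
Optimal location: mile 23.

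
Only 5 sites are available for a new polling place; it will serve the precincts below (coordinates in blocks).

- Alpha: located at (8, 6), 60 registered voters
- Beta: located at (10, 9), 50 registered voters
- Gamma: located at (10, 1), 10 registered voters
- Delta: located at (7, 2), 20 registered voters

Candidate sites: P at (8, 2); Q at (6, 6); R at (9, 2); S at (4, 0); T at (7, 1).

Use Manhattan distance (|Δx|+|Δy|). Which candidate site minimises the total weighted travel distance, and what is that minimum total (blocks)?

Q, total 660 blocks

Total weighted distance at each candidate:
  P (8, 2): total = 740
  Q (6, 6): total = 660
  R (9, 2): total = 760
  S (4, 0): total = 1520
  T (7, 1): total = 960
Minimum is at Q with total 660 blocks.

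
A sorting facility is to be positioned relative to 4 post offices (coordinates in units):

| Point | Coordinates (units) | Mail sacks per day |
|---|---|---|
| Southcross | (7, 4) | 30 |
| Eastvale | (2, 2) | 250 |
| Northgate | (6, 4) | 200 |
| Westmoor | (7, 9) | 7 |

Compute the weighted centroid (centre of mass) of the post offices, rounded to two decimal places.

(4.02, 3.05)

The minimiser of Σwᵢ‖p−pᵢ‖² is the weighted centroid p* = (Σwᵢpᵢ)/(Σwᵢ).
Σwᵢ = 487.
Σwᵢxᵢ = 30·7 + 250·2 + 200·6 + 7·7 = 1959.
Σwᵢyᵢ = 30·4 + 250·2 + 200·4 + 7·9 = 1483.
x* = 1959/487 = 4.02, y* = 1483/487 = 3.05.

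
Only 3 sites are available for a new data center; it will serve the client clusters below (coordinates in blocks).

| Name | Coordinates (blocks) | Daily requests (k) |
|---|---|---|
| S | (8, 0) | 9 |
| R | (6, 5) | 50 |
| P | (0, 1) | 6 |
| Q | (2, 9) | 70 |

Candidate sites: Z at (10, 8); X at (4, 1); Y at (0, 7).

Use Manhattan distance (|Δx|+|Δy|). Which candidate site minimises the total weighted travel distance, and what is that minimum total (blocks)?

Y, total 851 blocks

Total weighted distance at each candidate:
  Z (10, 8): total = 1172
  X (4, 1): total = 1069
  Y (0, 7): total = 851
Minimum is at Y with total 851 blocks.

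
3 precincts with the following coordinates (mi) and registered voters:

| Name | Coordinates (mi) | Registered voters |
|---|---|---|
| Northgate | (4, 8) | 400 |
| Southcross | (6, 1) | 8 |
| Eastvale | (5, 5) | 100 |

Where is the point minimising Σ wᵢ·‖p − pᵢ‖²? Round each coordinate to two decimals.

(4.23, 7.30)

The minimiser of Σwᵢ‖p−pᵢ‖² is the weighted centroid p* = (Σwᵢpᵢ)/(Σwᵢ).
Σwᵢ = 508.
Σwᵢxᵢ = 400·4 + 8·6 + 100·5 = 2148.
Σwᵢyᵢ = 400·8 + 8·1 + 100·5 = 3708.
x* = 2148/508 = 4.23, y* = 3708/508 = 7.30.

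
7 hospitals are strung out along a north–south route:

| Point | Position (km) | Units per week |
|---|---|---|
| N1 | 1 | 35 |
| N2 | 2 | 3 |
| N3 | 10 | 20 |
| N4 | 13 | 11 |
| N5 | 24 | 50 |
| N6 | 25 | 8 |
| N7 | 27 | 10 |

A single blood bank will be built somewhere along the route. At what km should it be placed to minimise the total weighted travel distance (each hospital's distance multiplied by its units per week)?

For a sum of weighted absolute distances on a line, the optimum is the weighted median (not the mean). Total weight W = 137; half-weight = 68.5.
Sort by position and accumulate weight:
  km 1 (N1, w=35) → cum 35
  km 2 (N2, w=3) → cum 38
  km 10 (N3, w=20) → cum 58
  km 13 (N4, w=11) → cum 69  ≥ 68.5 → median here
  km 24 (N5, w=50) → cum 119
  km 25 (N6, w=8) → cum 127
  km 27 (N7, w=10) → cum 137
Optimal location: km 13.

x = 13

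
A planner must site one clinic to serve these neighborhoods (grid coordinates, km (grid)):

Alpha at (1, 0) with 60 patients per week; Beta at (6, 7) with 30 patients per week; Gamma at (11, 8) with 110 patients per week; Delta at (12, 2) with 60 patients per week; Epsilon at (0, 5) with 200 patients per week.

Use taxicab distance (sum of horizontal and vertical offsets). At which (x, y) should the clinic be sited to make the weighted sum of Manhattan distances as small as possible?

Manhattan distance separates: Σwᵢ(|x−xᵢ|+|y−yᵢ|) = Σwᵢ|x−xᵢ| + Σwᵢ|y−yᵢ|, so x and y are optimised independently as 1-D weighted medians.
Total weight W = 460; half = 230.
x-coordinate, sorted with cumulative weight:
  x=0 (Epsilon, w=200) cum 200
  x=1 (Alpha, w=60) cum 260  ← median
  x=6 (Beta, w=30) cum 290
  x=11 (Gamma, w=110) cum 400
  x=12 (Delta, w=60) cum 460
⇒ x* = 1
y-coordinate, sorted with cumulative weight:
  y=0 (Alpha, w=60) cum 60
  y=2 (Delta, w=60) cum 120
  y=5 (Epsilon, w=200) cum 320  ← median
  y=7 (Beta, w=30) cum 350
  y=8 (Gamma, w=110) cum 460
⇒ y* = 5

(1, 5)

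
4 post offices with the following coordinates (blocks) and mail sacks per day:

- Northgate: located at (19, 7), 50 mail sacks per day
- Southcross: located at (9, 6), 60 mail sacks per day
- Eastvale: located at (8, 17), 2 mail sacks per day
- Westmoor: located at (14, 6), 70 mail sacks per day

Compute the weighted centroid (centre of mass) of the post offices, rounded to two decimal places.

The minimiser of Σwᵢ‖p−pᵢ‖² is the weighted centroid p* = (Σwᵢpᵢ)/(Σwᵢ).
Σwᵢ = 182.
Σwᵢxᵢ = 50·19 + 60·9 + 2·8 + 70·14 = 2486.
Σwᵢyᵢ = 50·7 + 60·6 + 2·17 + 70·6 = 1164.
x* = 2486/182 = 13.66, y* = 1164/182 = 6.40.

(13.66, 6.40)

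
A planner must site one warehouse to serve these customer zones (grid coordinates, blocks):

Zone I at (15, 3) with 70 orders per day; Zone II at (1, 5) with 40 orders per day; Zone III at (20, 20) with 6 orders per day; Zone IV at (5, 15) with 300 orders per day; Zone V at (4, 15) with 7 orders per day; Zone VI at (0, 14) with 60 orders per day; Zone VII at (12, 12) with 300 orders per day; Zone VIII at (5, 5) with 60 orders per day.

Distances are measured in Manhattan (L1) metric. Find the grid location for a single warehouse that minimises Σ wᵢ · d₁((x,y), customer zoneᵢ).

Manhattan distance separates: Σwᵢ(|x−xᵢ|+|y−yᵢ|) = Σwᵢ|x−xᵢ| + Σwᵢ|y−yᵢ|, so x and y are optimised independently as 1-D weighted medians.
Total weight W = 843; half = 421.5.
x-coordinate, sorted with cumulative weight:
  x=0 (Zone VI, w=60) cum 60
  x=1 (Zone II, w=40) cum 100
  x=4 (Zone V, w=7) cum 107
  x=5 (Zone IV, w=300) cum 407
  x=5 (Zone VIII, w=60) cum 467  ← median
  x=12 (Zone VII, w=300) cum 767
  x=15 (Zone I, w=70) cum 837
  x=20 (Zone III, w=6) cum 843
⇒ x* = 5
y-coordinate, sorted with cumulative weight:
  y=3 (Zone I, w=70) cum 70
  y=5 (Zone II, w=40) cum 110
  y=5 (Zone VIII, w=60) cum 170
  y=12 (Zone VII, w=300) cum 470  ← median
  y=14 (Zone VI, w=60) cum 530
  y=15 (Zone IV, w=300) cum 830
  y=15 (Zone V, w=7) cum 837
  y=20 (Zone III, w=6) cum 843
⇒ y* = 12

(5, 12)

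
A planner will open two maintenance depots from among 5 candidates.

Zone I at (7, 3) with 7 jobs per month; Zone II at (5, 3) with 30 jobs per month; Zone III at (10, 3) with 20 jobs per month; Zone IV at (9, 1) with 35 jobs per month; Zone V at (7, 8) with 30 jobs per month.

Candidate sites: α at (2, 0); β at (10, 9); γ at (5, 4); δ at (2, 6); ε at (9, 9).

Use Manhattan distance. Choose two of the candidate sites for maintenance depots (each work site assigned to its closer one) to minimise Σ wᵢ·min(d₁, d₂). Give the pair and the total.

{γ, ε}, total 506

Evaluate every pair (each demand assigned to the nearer of the two):
  {γ, ε}: total = 506
  {β, γ}: total = 536
  {α, γ}: total = 596
  {γ, δ}: total = 596
  {α, ε}: total = 746
  {δ, ε}: total = 746
  {α, β}: total = 756
  {β, δ}: total = 791
  {β, ε}: total = 846
  {α, δ}: total = 946
Best pair: {γ, ε} with total 506.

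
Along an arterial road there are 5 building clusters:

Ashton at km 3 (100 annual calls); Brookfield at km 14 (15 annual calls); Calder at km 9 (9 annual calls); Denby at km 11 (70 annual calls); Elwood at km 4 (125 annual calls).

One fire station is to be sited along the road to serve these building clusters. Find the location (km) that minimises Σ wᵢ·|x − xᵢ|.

For a sum of weighted absolute distances on a line, the optimum is the weighted median (not the mean). Total weight W = 319; half-weight = 159.5.
Sort by position and accumulate weight:
  km 3 (Ashton, w=100) → cum 100
  km 4 (Elwood, w=125) → cum 225  ≥ 159.5 → median here
  km 9 (Calder, w=9) → cum 234
  km 11 (Denby, w=70) → cum 304
  km 14 (Brookfield, w=15) → cum 319
Optimal location: km 4.

x = 4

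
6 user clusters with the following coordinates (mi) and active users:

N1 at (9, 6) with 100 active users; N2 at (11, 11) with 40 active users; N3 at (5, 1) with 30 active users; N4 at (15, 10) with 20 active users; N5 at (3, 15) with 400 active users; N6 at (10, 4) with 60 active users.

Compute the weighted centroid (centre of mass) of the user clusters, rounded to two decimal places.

(5.52, 11.55)

The minimiser of Σwᵢ‖p−pᵢ‖² is the weighted centroid p* = (Σwᵢpᵢ)/(Σwᵢ).
Σwᵢ = 650.
Σwᵢxᵢ = 100·9 + 40·11 + 30·5 + 20·15 + 400·3 + 60·10 = 3590.
Σwᵢyᵢ = 100·6 + 40·11 + 30·1 + 20·10 + 400·15 + 60·4 = 7510.
x* = 3590/650 = 5.52, y* = 7510/650 = 11.55.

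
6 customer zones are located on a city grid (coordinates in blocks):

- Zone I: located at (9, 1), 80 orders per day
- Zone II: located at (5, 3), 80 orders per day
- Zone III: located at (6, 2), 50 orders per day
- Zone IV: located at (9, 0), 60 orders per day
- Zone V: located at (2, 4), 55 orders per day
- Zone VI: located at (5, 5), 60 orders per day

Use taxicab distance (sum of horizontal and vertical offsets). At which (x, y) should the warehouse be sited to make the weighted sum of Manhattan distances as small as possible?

(5, 3)

Manhattan distance separates: Σwᵢ(|x−xᵢ|+|y−yᵢ|) = Σwᵢ|x−xᵢ| + Σwᵢ|y−yᵢ|, so x and y are optimised independently as 1-D weighted medians.
Total weight W = 385; half = 192.5.
x-coordinate, sorted with cumulative weight:
  x=2 (Zone V, w=55) cum 55
  x=5 (Zone II, w=80) cum 135
  x=5 (Zone VI, w=60) cum 195  ← median
  x=6 (Zone III, w=50) cum 245
  x=9 (Zone I, w=80) cum 325
  x=9 (Zone IV, w=60) cum 385
⇒ x* = 5
y-coordinate, sorted with cumulative weight:
  y=0 (Zone IV, w=60) cum 60
  y=1 (Zone I, w=80) cum 140
  y=2 (Zone III, w=50) cum 190
  y=3 (Zone II, w=80) cum 270  ← median
  y=4 (Zone V, w=55) cum 325
  y=5 (Zone VI, w=60) cum 385
⇒ y* = 3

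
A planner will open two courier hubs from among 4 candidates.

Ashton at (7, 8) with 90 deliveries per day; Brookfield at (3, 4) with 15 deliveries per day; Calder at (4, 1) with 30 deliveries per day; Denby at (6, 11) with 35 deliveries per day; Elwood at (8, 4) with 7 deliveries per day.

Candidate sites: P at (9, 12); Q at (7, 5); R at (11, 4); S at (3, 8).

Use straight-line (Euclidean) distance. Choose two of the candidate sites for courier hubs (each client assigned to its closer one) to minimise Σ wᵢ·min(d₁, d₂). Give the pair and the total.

{P, Q}, total 602.4

Evaluate every pair (each demand assigned to the nearer of the two):
  {P, Q}: total = 602.4
  {Q, S}: total = 638.4
  {Q, R}: total = 704.6
  {P, S}: total = 787.6
  {R, S}: total = 801.6
  {P, R}: total = 882.6
Best pair: {P, Q} with total 602.4.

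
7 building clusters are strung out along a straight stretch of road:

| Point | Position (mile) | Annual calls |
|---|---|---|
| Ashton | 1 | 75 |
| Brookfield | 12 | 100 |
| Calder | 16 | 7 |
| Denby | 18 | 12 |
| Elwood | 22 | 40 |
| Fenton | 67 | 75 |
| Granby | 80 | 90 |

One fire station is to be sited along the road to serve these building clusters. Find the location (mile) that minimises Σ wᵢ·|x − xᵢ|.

For a sum of weighted absolute distances on a line, the optimum is the weighted median (not the mean). Total weight W = 399; half-weight = 199.5.
Sort by position and accumulate weight:
  mile 1 (Ashton, w=75) → cum 75
  mile 12 (Brookfield, w=100) → cum 175
  mile 16 (Calder, w=7) → cum 182
  mile 18 (Denby, w=12) → cum 194
  mile 22 (Elwood, w=40) → cum 234  ≥ 199.5 → median here
  mile 67 (Fenton, w=75) → cum 309
  mile 80 (Granby, w=90) → cum 399
Optimal location: mile 22.

x = 22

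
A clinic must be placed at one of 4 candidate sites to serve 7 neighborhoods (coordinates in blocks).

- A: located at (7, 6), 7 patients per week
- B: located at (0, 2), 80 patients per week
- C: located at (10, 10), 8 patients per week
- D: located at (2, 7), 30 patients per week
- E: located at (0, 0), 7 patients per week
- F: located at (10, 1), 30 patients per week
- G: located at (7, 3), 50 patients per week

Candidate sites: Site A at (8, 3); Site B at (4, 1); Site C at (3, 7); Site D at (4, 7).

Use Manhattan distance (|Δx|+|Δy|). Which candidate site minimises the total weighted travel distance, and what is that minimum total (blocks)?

Total weighted distance at each candidate:
  Site A (8, 3): total = 1367
  Site B (4, 1): total = 1281
  Site C (3, 7): total = 1645
  Site D (4, 7): total = 1667
Minimum is at Site B with total 1281 blocks.

Site B, total 1281 blocks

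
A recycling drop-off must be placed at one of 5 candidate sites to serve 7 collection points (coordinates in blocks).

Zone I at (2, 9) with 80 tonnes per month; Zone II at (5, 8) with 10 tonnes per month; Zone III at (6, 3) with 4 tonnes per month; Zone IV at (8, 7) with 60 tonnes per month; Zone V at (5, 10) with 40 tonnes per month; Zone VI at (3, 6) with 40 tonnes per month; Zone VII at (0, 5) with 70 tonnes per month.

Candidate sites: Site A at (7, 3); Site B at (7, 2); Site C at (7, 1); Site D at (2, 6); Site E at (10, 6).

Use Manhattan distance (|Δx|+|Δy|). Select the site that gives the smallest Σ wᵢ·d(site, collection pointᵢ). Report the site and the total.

Site D, total 1268 blocks

Total weighted distance at each candidate:
  Site A (7, 3): total = 2524
  Site B (7, 2): total = 2828
  Site C (7, 1): total = 3132
  Site D (2, 6): total = 1268
  Site E (10, 6): total = 2568
Minimum is at Site D with total 1268 blocks.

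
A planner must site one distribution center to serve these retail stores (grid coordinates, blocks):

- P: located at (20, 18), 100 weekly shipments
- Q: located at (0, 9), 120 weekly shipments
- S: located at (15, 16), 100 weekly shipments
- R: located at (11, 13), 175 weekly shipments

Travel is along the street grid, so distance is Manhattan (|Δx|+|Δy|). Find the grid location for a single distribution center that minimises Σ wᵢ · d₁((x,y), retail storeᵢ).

Manhattan distance separates: Σwᵢ(|x−xᵢ|+|y−yᵢ|) = Σwᵢ|x−xᵢ| + Σwᵢ|y−yᵢ|, so x and y are optimised independently as 1-D weighted medians.
Total weight W = 495; half = 247.5.
x-coordinate, sorted with cumulative weight:
  x=0 (Q, w=120) cum 120
  x=11 (R, w=175) cum 295  ← median
  x=15 (S, w=100) cum 395
  x=20 (P, w=100) cum 495
⇒ x* = 11
y-coordinate, sorted with cumulative weight:
  y=9 (Q, w=120) cum 120
  y=13 (R, w=175) cum 295  ← median
  y=16 (S, w=100) cum 395
  y=18 (P, w=100) cum 495
⇒ y* = 13

(11, 13)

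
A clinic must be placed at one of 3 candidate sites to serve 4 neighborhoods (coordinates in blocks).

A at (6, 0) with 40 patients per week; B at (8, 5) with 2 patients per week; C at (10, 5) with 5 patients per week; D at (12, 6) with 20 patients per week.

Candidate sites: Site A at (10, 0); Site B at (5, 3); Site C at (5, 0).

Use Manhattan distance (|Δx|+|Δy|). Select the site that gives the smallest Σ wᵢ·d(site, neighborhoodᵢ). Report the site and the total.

Site A, total 359 blocks

Total weighted distance at each candidate:
  Site A (10, 0): total = 359
  Site B (5, 3): total = 405
  Site C (5, 0): total = 366
Minimum is at Site A with total 359 blocks.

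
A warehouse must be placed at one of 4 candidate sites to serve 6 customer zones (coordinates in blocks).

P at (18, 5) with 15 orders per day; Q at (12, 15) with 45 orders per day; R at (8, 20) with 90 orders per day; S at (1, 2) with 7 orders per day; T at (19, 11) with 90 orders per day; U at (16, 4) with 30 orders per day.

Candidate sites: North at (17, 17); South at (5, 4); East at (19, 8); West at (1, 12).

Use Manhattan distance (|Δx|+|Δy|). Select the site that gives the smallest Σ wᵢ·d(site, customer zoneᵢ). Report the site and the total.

Total weighted distance at each candidate:
  North (17, 17): total = 2947
  South (5, 4): total = 4992
  East (19, 8): total = 3408
  West (1, 12): total = 4810
Minimum is at North with total 2947 blocks.

North, total 2947 blocks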